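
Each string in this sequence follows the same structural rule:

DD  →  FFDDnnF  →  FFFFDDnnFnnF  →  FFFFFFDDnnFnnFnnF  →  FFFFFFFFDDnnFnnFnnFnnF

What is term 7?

Every step adds FF to the front and nnF to the end of the previous string.
From FFFFFFFFDDnnFnnFnnFnnF, 2 further steps: FFFFFFFFDDnnFnnFnnFnnF → FFFFFFFFFFDDnnFnnFnnFnnFnnF → (answer).

FFFFFFFFFFFFDDnnFnnFnnFnnFnnFnnF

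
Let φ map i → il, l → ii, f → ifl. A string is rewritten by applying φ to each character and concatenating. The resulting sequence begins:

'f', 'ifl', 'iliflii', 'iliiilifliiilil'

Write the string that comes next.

φ(iliiilifliiilil) expands symbol-by-symbol to il ii il il il ii il ifl ii il il il ii il ii; joining the 15 pieces gives the next term.

iliiilililiiilifliiilililiiilii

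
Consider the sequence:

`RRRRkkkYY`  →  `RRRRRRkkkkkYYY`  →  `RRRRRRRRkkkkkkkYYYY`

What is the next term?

The n-th term is 2n+2 R's then 2n+1 k's then n+1 Y's (n = 1, 2, …).
At n = 4 the blocks have lengths 10, 9, 5.

RRRRRRRRRRkkkkkkkkkYYYYY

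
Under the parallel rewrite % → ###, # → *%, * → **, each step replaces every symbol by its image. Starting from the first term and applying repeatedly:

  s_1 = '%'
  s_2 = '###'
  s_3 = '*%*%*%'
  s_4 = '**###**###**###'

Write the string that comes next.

φ(**###**###**###) expands symbol-by-symbol to ** ** *% *% *% ** ** *% *% *% ** ** *% *% *%; joining the 15 pieces gives the next term.

*****%*%*%*****%*%*%*****%*%*%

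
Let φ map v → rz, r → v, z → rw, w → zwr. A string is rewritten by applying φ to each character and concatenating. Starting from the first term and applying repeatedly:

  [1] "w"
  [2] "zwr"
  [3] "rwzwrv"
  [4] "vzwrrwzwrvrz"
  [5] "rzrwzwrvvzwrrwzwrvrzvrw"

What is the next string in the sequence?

Rewriting the 23 symbols of rzrwzwrvvzwrrwzwrvrzvrw one by one yields v rw v zwr rw zwr v rz rz rw zwr v v zwr rw zwr v rz v rw rz v zwr; concatenated:

vrwvzwrrwzwrvrzrzrwzwrvvzwrrwzwrvrzvrwrzvzwr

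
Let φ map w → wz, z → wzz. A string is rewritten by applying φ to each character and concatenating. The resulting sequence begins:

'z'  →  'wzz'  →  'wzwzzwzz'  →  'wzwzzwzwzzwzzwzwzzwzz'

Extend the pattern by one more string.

Applying the rule to each of the 21 symbols of wzwzzwzwzzwzzwzwzzwzz gives the pieces wz wzz wz wzz wzz wz wzz wz wzz wzz wz wzz wzz wz wzz wz wzz wzz wz wzz wzz, which concatenate to the answer.

wzwzzwzwzzwzzwzwzzwzwzzwzzwzwzzwzzwzwzzwzwzzwzzwzwzzwzz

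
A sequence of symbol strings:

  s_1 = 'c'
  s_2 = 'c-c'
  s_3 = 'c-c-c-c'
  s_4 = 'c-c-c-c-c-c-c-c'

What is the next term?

Each string is two copies of the previous one joined by '-'.
So the next term is two copies of c-c-c-c-c-c-c-c with '-' between the halves.

c-c-c-c-c-c-c-c-c-c-c-c-c-c-c-c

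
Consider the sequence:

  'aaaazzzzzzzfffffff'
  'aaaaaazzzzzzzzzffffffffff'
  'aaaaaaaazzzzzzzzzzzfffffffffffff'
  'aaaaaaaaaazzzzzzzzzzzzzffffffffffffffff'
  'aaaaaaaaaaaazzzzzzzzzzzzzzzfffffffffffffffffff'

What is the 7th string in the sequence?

aaaaaaaaaaaaaaaazzzzzzzzzzzzzzzzzzzfffffffffffffffffffffffff

Each string has the form a^{2n} z^{2n+3} f^{3n+1}, where the shown terms are n = 2, 3, 4, 5, 6.
Setting n = 8 gives 16, 19, 25 characters in each block.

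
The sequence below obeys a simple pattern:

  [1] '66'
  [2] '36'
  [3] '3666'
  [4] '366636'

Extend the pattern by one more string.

Each term (from the third on) is the previous term followed by the one before it: term 3 = 36·66 = 3666.
The next term joins 366636 and 3666.

3666363666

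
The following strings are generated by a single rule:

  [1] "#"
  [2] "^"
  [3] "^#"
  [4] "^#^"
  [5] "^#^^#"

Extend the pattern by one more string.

^#^^#^#^

Each term (from the third on) is the previous term followed by the one before it: term 3 = ^·# = ^#.
So term 6 is ^#^^#·^#^.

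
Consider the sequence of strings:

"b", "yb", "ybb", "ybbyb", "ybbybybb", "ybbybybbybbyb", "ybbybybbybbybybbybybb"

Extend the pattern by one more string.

ybbybybbybbybybbybybbybbybybbybbyb

Each term (from the third on) is the previous term followed by the one before it: term 3 = yb·b = ybb.
The next term joins ybbybybbybbybybbybybb and ybbybybbybbyb.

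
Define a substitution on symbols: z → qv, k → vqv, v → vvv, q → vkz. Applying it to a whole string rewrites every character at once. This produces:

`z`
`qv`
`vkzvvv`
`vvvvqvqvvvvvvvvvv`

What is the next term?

Rewriting the 17 symbols of vvvvqvqvvvvvvvvvv one by one yields vvv vvv vvv vvv vkz vvv vkz vvv vvv vvv vvv vvv vvv vvv vvv vvv vvv; concatenated:

vvvvvvvvvvvvvkzvvvvkzvvvvvvvvvvvvvvvvvvvvvvvvvvvvvv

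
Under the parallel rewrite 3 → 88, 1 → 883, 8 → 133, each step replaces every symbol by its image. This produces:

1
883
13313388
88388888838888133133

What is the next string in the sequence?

Rewriting the 20 symbols of 88388888838888133133 one by one yields 133 133 88 133 133 133 133 133 133 88 133 133 133 133 883 88 88 883 88 88; concatenated:

133133881331331331331331338813313313313388388888838888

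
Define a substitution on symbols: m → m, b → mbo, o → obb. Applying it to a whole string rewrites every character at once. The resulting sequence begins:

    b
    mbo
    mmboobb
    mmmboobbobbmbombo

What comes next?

Rewriting the 17 symbols of mmmboobbobbmbombo one by one yields m m m mbo obb obb mbo mbo obb mbo mbo m mbo obb m mbo obb; concatenated:

mmmmboobbobbmbomboobbmbombommboobbmmboobb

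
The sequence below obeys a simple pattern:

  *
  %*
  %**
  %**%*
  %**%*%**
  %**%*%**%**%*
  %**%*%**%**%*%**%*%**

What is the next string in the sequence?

%**%*%**%**%*%**%*%**%**%*%**%**%*

From term 3 onward, concatenate the last term with the second-to-last: %*·* = %**, %**·%* = %**%*, …
So term 8 is %**%*%**%**%*%**%*%**·%**%*%**%**%*.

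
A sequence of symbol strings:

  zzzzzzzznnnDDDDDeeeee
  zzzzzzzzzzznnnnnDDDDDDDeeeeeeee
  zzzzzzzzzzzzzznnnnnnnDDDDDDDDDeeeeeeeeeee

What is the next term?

zzzzzzzzzzzzzzzzznnnnnnnnnDDDDDDDDDDDeeeeeeeeeeeeee

Term n consists of 3n+2 z's, followed by 2n-1 n's, followed by 2n+1 D's, followed by 3n-1 e's, where the shown terms are n = 2, 3, 4.
Setting n = 5 gives 17, 9, 11, 14 characters in each block.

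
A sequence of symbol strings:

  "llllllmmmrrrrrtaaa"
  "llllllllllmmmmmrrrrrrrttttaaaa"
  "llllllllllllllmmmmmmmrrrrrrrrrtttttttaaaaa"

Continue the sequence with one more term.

llllllllllllllllllmmmmmmmmmrrrrrrrrrrrttttttttttaaaaaa

The n-th term is 4n+2 l's then 2n+1 m's then 2n+3 r's then 3n-2 t's then n+2 a's (n = 1, 2, …).
Setting n = 4 gives 18, 9, 11, 10, 6 characters in each block.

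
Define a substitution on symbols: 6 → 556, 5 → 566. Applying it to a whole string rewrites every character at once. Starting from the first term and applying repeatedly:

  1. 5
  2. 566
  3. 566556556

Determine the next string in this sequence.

566556556566566556566566556

Expanding 566556556: 5→566, 6→556, 6→556, 5→566, 5→566, 6→556, 5→566, 5→566, 6→556. Concatenated: 566 556 556 566 566 556 566 566 556.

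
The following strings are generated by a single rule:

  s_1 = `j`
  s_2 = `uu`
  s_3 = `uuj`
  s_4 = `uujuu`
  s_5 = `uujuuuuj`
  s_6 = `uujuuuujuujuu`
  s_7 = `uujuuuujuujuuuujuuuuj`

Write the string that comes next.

uujuuuujuujuuuujuuuujuujuuuujuujuu

Each term (from the third on) is the previous term followed by the one before it: term 3 = uu·j = uuj.
So term 8 is uujuuuujuujuuuujuuuuj·uujuuuujuujuu.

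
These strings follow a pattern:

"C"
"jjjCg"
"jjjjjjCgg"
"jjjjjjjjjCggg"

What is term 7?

jjjjjjjjjjjjjjjjjjCgggggg

Each term wraps the previous one in jjj on the left and g on the right.
From jjjjjjjjjCggg, 3 further steps: jjjjjjjjjCggg → jjjjjjjjjjjjCgggg → jjjjjjjjjjjjjjjCggggg → (answer).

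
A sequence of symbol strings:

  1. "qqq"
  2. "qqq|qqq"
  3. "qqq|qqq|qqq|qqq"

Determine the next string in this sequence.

qqq|qqq|qqq|qqq|qqq|qqq|qqq|qqq

Each string is two copies of the previous one joined by '|'.
So the next term is two copies of qqq|qqq|qqq|qqq with '|' between the halves.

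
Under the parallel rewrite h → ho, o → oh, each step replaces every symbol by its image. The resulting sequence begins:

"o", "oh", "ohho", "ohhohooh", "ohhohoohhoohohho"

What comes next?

Rewriting the 16 symbols of ohhohoohhoohohho one by one yields oh ho ho oh ho oh oh ho ho oh oh ho oh ho ho oh; concatenated:

ohhohoohhoohohhohoohohhoohhohooh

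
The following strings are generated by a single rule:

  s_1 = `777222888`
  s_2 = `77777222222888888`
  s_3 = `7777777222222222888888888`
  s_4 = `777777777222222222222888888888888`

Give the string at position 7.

Each string has the form 7^{2n+1} 2^{3n} 8^{3n} (n = 1, 2, …).
At n = 7 the blocks have lengths 15, 21, 21.

777777777777777222222222222222222222888888888888888888888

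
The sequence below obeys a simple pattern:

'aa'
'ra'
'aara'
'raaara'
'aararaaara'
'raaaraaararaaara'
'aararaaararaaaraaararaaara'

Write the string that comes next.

raaaraaararaaaraaararaaararaaaraaararaaara

Each term (from the third on) is the two preceding terms concatenated in order: term 3 = aa·ra = aara.
So term 8 is raaaraaararaaara·aararaaararaaaraaararaaara.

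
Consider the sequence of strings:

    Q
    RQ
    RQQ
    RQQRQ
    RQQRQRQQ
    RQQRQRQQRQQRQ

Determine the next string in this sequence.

From term 3 onward, concatenate the last term with the second-to-last: RQ·Q = RQQ, RQQ·RQ = RQQRQ, …
Continuing: RQQRQRQQRQQRQ · RQQRQRQQ gives term 7.

RQQRQRQQRQQRQRQQRQRQQ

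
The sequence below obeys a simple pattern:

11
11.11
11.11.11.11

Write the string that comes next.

Every step duplicates the string with '.' between the halves.
One more doubling of 11.11.11.11 gives the answer.

11.11.11.11.11.11.11.11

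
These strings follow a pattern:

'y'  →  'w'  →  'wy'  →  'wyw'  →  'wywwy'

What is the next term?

wywwywyw

Each term (from the third on) is the previous term followed by the one before it: term 3 = w·y = wy.
The next term joins wywwy and wyw.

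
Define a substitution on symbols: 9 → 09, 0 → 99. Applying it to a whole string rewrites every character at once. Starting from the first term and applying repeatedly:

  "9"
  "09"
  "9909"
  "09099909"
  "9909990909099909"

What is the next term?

09099909090999099909990909099909

Replace each of the 16 characters of 9909990909099909 in place — 09 09 99 09 09 09 99 09 99 09 99 09 09 09 99 09 — and concatenate.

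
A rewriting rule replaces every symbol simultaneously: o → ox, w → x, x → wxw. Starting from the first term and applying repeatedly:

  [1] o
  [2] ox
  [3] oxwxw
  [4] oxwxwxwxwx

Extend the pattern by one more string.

oxwxwxwxwxwxwxwxwxwxw

Rewriting each symbol of oxwxwxwxwx: o→ox, x→wxw, w→x, x→wxw, w→x, x→wxw, w→x, x→wxw, w→x, x→wxw, which concatenates to ox wxw x wxw x wxw x wxw x wxw.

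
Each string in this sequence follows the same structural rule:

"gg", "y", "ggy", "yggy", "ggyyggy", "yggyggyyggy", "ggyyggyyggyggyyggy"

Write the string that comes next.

From term 3 onward, concatenate the second-to-last term with the last: gg·y = ggy, y·ggy = yggy, …
The next term joins yggyggyyggy and ggyyggyyggyggyyggy.

yggyggyyggyggyyggyyggyggyyggy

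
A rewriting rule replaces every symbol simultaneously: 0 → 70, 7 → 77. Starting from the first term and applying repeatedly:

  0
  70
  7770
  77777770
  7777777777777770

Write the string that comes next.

Rewriting the 16 symbols of 7777777777777770 one by one yields 77 77 77 77 77 77 77 77 77 77 77 77 77 77 77 70; concatenated:

77777777777777777777777777777770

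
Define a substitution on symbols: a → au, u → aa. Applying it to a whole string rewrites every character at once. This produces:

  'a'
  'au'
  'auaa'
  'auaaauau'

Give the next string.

auaaauauauaaauaa

Apply φ to auaaauau symbol by symbol: a→au, u→aa, a→au, a→au, a→au, u→aa, a→au, u→aa; joined: au aa au au au aa au aa.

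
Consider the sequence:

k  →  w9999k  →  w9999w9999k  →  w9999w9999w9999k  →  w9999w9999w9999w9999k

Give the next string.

w9999w9999w9999w9999w9999k

The strings grow by a fixed prefix w9999 each time.
So the next term is w9999·w9999w9999w9999w9999k.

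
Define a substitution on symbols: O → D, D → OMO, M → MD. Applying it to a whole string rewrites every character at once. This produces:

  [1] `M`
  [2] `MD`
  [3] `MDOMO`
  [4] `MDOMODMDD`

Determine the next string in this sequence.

MDOMODMDDOMOMDOMOOMO

Apply φ to MDOMODMDD symbol by symbol: M→MD, D→OMO, O→D, M→MD, O→D, D→OMO, M→MD, D→OMO, D→OMO; joined: MD OMO D MD D OMO MD OMO OMO.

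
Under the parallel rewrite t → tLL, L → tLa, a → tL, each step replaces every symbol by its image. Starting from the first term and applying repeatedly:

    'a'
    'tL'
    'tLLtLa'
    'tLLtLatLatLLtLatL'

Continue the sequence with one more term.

tLLtLatLatLLtLatLtLLtLatLtLLtLatLatLLtLatLtLLtLa

Replace each of the 17 characters of tLLtLatLatLLtLatL in place — tLL tLa tLa tLL tLa tL tLL tLa tL tLL tLa tLa tLL tLa tL tLL tLa — and concatenate.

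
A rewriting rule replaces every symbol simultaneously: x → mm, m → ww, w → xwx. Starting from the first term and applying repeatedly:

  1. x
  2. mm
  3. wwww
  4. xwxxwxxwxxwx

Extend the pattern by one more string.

mmxwxmmmmxwxmmmmxwxmmmmxwxmm

Expanding xwxxwxxwxxwx: x→mm, w→xwx, x→mm, x→mm, w→xwx, x→mm, x→mm, w→xwx, x→mm, x→mm, w→xwx, x→mm. Concatenated: mm xwx mm mm xwx mm mm xwx mm mm xwx mm.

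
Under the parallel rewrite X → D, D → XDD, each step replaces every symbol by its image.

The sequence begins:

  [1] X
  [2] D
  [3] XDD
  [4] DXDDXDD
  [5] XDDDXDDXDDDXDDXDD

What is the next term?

DXDDXDDXDDDXDDXDDDXDDXDDXDDDXDDXDDDXDDXDD

Replace each of the 17 characters of XDDDXDDXDDDXDDXDD in place — D XDD XDD XDD D XDD XDD D XDD XDD XDD D XDD XDD D XDD XDD — and concatenate.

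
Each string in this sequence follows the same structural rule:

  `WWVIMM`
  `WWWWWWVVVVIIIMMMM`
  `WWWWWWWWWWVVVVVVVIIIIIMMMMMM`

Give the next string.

Each string has the form W^{4n-2} V^{3n-2} I^{2n-1} M^{2n} (n = 1, 2, …).
Setting n = 4 gives 14, 10, 7, 8 characters in each block.

WWWWWWWWWWWWWWVVVVVVVVVVIIIIIIIMMMMMMMM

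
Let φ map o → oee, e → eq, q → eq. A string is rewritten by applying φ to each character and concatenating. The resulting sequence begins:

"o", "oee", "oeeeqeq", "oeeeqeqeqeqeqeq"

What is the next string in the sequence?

Rewriting the 15 symbols of oeeeqeqeqeqeqeq one by one yields oee eq eq eq eq eq eq eq eq eq eq eq eq eq eq; concatenated:

oeeeqeqeqeqeqeqeqeqeqeqeqeqeqeq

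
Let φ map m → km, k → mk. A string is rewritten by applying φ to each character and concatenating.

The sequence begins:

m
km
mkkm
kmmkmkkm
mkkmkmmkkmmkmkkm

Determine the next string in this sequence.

Rewriting the 16 symbols of mkkmkmmkkmmkmkkm one by one yields km mk mk km mk km km mk mk km km mk km mk mk km; concatenated:

kmmkmkkmmkkmkmmkmkkmkmmkkmmkmkkm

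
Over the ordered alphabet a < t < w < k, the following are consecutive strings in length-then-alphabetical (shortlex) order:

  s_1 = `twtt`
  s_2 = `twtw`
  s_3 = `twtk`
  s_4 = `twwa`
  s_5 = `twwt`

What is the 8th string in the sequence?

twka

Continuing the enumeration 3 steps past twwt: twwt → twww → twwk → (answer).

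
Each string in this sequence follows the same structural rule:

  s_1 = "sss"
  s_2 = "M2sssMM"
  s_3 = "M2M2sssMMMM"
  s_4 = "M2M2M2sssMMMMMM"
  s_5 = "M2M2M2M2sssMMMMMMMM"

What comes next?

s(k+1) = M2·s(k)·MM, so each term gains M2 as a prefix and MM as a suffix.
Applying this once more to M2M2M2M2sssMMMMMMMM:

M2M2M2M2M2sssMMMMMMMMMM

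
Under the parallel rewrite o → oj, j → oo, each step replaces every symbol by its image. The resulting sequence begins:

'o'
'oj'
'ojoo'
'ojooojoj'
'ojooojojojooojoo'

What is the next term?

Rewriting the 16 symbols of ojooojojojooojoo one by one yields oj oo oj oj oj oo oj oo oj oo oj oj oj oo oj oj; concatenated:

ojooojojojooojooojooojojojooojoj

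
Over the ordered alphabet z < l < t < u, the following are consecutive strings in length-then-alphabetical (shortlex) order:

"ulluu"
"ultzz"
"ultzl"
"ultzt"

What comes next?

The successor of ultzt increments the rightmost position that isn't already u and resets every position after it to z.

ultzu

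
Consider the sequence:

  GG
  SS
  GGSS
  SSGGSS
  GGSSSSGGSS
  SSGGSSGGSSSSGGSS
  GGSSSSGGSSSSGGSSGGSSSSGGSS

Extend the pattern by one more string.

SSGGSSGGSSSSGGSSGGSSSSGGSSSSGGSSGGSSSSGGSS

This is a Fibonacci-style word recurrence s(k) = s(k−2)·s(k−1): e.g. GG·SS = GGSS.
The next term joins SSGGSSGGSSSSGGSS and GGSSSSGGSSSSGGSSGGSSSSGGSS.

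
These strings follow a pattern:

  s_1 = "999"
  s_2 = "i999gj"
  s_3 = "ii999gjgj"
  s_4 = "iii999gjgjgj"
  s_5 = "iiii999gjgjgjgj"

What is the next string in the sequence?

s(k+1) = i·s(k)·gj, so each term gains i as a prefix and gj as a suffix.
Applying this once more to iiii999gjgjgjgj:

iiiii999gjgjgjgjgj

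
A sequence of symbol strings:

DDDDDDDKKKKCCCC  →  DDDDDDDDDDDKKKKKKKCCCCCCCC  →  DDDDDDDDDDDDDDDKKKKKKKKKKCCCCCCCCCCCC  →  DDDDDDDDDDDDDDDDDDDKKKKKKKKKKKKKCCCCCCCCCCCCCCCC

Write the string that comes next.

Term n consists of 4n+3 D's, followed by 3n+1 K's, followed by 4n C's (n = 1, 2, …).
Setting n = 5 gives 23, 16, 20 characters in each block.

DDDDDDDDDDDDDDDDDDDDDDDKKKKKKKKKKKKKKKKCCCCCCCCCCCCCCCCCCCC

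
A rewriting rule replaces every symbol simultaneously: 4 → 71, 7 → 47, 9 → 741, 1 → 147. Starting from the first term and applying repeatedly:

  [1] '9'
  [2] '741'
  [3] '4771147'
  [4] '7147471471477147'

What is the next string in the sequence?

471477147714714771471477147471477147

Replace each of the 16 characters of 7147471471477147 in place — 47 147 71 47 71 47 147 71 47 147 71 47 47 147 71 47 — and concatenate.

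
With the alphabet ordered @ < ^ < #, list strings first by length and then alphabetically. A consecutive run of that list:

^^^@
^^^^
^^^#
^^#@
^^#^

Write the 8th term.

Stepping forward 3 times from ^^#^: ^^#^ → ^^## → ^#@@, then the target.

^#@^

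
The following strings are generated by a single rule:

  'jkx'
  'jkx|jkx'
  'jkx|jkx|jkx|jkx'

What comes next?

jkx|jkx|jkx|jkx|jkx|jkx|jkx|jkx

Every step duplicates the string with '|' between the halves.
So the next term is two copies of jkx|jkx|jkx|jkx with '|' between the halves.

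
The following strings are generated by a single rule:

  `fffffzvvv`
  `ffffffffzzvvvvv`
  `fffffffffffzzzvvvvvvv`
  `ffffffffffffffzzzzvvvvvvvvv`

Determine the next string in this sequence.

fffffffffffffffffzzzzzvvvvvvvvvvv

Each string has the form f^{3n-1} z^{n-1} v^{2n-1}, where the shown terms are n = 2, 3, 4, 5.
For the next term, n = 6, so the run lengths are 17, 5, 11.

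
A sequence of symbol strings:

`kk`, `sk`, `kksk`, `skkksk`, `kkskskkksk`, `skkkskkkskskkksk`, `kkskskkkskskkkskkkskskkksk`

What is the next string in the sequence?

skkkskkkskskkkskkkskskkkskskkkskkkskskkksk

This is a Fibonacci-style word recurrence s(k) = s(k−2)·s(k−1): e.g. kk·sk = kksk.
Continuing: skkkskkkskskkksk · kkskskkkskskkkskkkskskkksk gives term 8.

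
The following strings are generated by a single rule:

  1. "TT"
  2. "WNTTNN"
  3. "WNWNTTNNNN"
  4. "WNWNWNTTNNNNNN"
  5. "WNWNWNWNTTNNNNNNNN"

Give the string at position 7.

Each term wraps the previous one in WN on the left and NN on the right.
From WNWNWNWNTTNNNNNNNN, 2 further steps: WNWNWNWNTTNNNNNNNN → WNWNWNWNWNTTNNNNNNNNNN → (answer).

WNWNWNWNWNWNTTNNNNNNNNNNNN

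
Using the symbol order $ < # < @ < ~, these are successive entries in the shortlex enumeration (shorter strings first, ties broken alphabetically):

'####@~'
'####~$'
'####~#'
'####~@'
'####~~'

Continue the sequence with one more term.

###@$$

The successor of ####~~ increments the rightmost position that isn't already ~ and resets every position after it to $.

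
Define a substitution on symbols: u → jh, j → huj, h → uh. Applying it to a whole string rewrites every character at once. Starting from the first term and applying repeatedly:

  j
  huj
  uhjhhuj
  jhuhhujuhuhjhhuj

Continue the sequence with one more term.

Replace each of the 16 characters of jhuhhujuhuhjhhuj in place — huj uh jh uh uh jh huj jh uh jh uh huj uh uh jh huj — and concatenate.

hujuhjhuhuhjhhujjhuhjhuhhujuhuhjhhuj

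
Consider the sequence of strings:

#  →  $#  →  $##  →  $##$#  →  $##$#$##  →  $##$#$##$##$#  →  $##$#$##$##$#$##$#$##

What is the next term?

$##$#$##$##$#$##$#$##$##$#$##$##$#

This is a Fibonacci-style word recurrence s(k) = s(k−1)·s(k−2): e.g. $#·# = $##.
Continuing: $##$#$##$##$#$##$#$## · $##$#$##$##$# gives term 8.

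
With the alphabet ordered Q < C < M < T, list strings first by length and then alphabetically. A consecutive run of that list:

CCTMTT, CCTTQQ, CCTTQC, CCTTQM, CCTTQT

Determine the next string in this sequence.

Find the rightmost character of CCTTQT below T, bump it to the next letter, and reset everything to its right to Q.

CCTTCQ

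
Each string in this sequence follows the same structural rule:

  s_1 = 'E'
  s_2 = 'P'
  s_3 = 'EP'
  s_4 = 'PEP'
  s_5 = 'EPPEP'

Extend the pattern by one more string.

PEPEPPEP

This is a Fibonacci-style word recurrence s(k) = s(k−2)·s(k−1): e.g. E·P = EP.
The next term joins PEP and EPPEP.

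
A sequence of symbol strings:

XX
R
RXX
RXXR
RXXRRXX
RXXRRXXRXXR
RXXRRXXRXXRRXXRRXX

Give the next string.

RXXRRXXRXXRRXXRRXXRXXRRXXRXXR

This is a Fibonacci-style word recurrence s(k) = s(k−1)·s(k−2): e.g. R·XX = RXX.
Continuing: RXXRRXXRXXRRXXRRXX · RXXRRXXRXXR gives term 8.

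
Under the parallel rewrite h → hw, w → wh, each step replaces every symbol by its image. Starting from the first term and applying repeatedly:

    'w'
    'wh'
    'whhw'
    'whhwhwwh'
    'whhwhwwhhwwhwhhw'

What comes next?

φ(whhwhwwhhwwhwhhw) expands symbol-by-symbol to wh hw hw wh hw wh wh hw hw wh wh hw wh hw hw wh; joining the 16 pieces gives the next term.

whhwhwwhhwwhwhhwhwwhwhhwwhhwhwwh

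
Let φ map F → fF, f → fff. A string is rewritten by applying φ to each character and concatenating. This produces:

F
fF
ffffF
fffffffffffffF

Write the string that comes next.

Rewriting the 14 symbols of fffffffffffffF one by one yields fff fff fff fff fff fff fff fff fff fff fff fff fff fF; concatenated:

ffffffffffffffffffffffffffffffffffffffffF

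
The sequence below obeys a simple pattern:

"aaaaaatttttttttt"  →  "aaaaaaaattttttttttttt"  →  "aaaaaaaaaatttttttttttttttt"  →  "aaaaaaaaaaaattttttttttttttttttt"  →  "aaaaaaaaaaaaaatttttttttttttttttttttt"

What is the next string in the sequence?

Reading off run lengths: a runs 6, 8, 10, 12, 14; t runs 10, 13, 16, 19, 22 — each is linear in n, where the shown terms are n = 3, 4, 5, 6, 7.
For the next term, n = 8, so the run lengths are 16, 25.

aaaaaaaaaaaaaaaattttttttttttttttttttttttt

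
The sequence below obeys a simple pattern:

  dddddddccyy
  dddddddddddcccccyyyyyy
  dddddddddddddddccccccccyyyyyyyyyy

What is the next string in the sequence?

dddddddddddddddddddcccccccccccyyyyyyyyyyyyyy

Term n consists of 4n+3 d's, followed by 3n-1 c's, followed by 4n-2 y's (n = 1, 2, …).
Setting n = 4 gives 19, 11, 14 characters in each block.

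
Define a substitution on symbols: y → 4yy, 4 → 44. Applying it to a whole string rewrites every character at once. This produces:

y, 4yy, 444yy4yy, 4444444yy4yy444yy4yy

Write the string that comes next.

Applying the rule to each of the 20 symbols of 4444444yy4yy444yy4yy gives the pieces 44 44 44 44 44 44 44 4yy 4yy 44 4yy 4yy 44 44 44 4yy 4yy 44 4yy 4yy, which concatenate to the answer.

444444444444444yy4yy444yy4yy4444444yy4yy444yy4yy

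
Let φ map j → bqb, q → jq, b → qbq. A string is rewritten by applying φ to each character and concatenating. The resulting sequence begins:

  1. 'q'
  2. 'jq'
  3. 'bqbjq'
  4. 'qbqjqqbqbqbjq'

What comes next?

φ(qbqjqqbqbqbjq) expands symbol-by-symbol to jq qbq jq bqb jq jq qbq jq qbq jq qbq bqb jq; joining the 13 pieces gives the next term.

jqqbqjqbqbjqjqqbqjqqbqjqqbqbqbjq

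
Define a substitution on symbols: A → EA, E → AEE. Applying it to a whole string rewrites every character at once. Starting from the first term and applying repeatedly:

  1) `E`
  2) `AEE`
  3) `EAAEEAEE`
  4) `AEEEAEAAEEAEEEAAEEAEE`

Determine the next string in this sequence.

Rewriting the 21 symbols of AEEEAEAAEEAEEEAAEEAEE one by one yields EA AEE AEE AEE EA AEE EA EA AEE AEE EA AEE AEE AEE EA EA AEE AEE EA AEE AEE; concatenated:

EAAEEAEEAEEEAAEEEAEAAEEAEEEAAEEAEEAEEEAEAAEEAEEEAAEEAEE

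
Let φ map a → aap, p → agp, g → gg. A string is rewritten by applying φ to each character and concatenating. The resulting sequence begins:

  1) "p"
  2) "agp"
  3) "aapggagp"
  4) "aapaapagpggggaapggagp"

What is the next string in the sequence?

aapaapagpaapaapagpaapggagpggggggggaapaapagpggggaapggagp

φ(aapaapagpggggaapggagp) expands symbol-by-symbol to aap aap agp aap aap agp aap gg agp gg gg gg gg aap aap agp gg gg aap gg agp; joining the 21 pieces gives the next term.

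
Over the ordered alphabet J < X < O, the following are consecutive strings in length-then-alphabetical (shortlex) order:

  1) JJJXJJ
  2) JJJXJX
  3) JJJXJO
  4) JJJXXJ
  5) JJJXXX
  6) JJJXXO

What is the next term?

JJJXOJ

Treat JJJXXO as a base-3 numeral over the given alphabet and add one, carrying through any trailing O's.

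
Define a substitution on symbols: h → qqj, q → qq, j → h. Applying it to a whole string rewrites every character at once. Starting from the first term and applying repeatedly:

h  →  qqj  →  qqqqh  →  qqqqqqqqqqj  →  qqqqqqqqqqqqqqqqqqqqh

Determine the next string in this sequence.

Applying the rule to each of the 21 symbols of qqqqqqqqqqqqqqqqqqqqh gives the pieces qq qq qq qq qq qq qq qq qq qq qq qq qq qq qq qq qq qq qq qq qqj, which concatenate to the answer.

qqqqqqqqqqqqqqqqqqqqqqqqqqqqqqqqqqqqqqqqqqj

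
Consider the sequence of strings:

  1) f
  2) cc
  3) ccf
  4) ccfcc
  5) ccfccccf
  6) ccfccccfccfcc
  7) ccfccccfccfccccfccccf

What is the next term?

Each term (from the third on) is the previous term followed by the one before it: term 3 = cc·f = ccf.
Continuing: ccfccccfccfccccfccccf · ccfccccfccfcc gives term 8.

ccfccccfccfccccfccccfccfccccfccfcc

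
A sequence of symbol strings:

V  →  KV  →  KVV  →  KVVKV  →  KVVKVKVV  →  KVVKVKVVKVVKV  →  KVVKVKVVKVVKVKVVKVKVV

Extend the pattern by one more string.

KVVKVKVVKVVKVKVVKVKVVKVVKVKVVKVVKV

Each term (from the third on) is the previous term followed by the one before it: term 3 = KV·V = KVV.
The next term joins KVVKVKVVKVVKVKVVKVKVV and KVVKVKVVKVVKV.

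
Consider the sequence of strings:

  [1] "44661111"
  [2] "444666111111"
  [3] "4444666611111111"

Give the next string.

44444666661111111111

The n-th term is n 4's then n 6's then 2n 1's, where the shown terms are n = 2, 3, 4.
At n = 5 the blocks have lengths 5, 5, 10.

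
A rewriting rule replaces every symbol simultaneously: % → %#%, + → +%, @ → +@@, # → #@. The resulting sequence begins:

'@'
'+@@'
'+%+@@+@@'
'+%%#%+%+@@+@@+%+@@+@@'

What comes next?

Replace each of the 21 characters of +%%#%+%+@@+@@+%+@@+@@ in place — +% %#% %#% #@ %#% +% %#% +% +@@ +@@ +% +@@ +@@ +% %#% +% +@@ +@@ +% +@@ +@@ — and concatenate.

+%%#%%#%#@%#%+%%#%+%+@@+@@+%+@@+@@+%%#%+%+@@+@@+%+@@+@@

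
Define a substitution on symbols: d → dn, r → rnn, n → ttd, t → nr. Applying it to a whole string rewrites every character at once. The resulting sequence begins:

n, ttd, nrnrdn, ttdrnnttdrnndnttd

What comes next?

Replace each of the 17 characters of ttdrnnttdrnndnttd in place — nr nr dn rnn ttd ttd nr nr dn rnn ttd ttd dn ttd nr nr dn — and concatenate.

nrnrdnrnnttdttdnrnrdnrnnttdttddnttdnrnrdn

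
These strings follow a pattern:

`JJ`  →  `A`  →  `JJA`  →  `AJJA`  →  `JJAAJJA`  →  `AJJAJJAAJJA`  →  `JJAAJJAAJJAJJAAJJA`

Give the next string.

From term 3 onward, concatenate the second-to-last term with the last: JJ·A = JJA, A·JJA = AJJA, …
Continuing: AJJAJJAAJJA · JJAAJJAAJJAJJAAJJA gives term 8.

AJJAJJAAJJAJJAAJJAAJJAJJAAJJA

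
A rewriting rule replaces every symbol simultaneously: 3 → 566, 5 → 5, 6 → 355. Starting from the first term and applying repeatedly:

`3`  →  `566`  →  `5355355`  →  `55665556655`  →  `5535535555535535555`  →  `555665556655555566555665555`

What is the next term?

Applying the rule to each of the 27 symbols of 555665556655555566555665555 gives the pieces 5 5 5 355 355 5 5 5 355 355 5 5 5 5 5 5 355 355 5 5 5 355 355 5 5 5 5, which concatenate to the answer.

5553553555553553555555553553555553553555555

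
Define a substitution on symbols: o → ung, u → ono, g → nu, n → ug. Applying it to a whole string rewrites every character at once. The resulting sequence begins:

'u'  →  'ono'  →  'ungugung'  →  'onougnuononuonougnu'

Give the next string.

Replace each of the 19 characters of onougnuononuonougnu in place — ung ug ung ono nu ug ono ung ug ung ug ono ung ug ung ono nu ug ono — and concatenate.

ungugungononuugonoungugungugonoungugungononuugono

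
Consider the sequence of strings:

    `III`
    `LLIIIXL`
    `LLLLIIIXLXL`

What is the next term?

Each term wraps the previous one in LL on the left and XL on the right.
Applying this once more to LLLLIIIXLXL:

LLLLLLIIIXLXLXL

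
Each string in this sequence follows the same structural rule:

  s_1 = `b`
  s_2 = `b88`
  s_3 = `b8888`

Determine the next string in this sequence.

Every step adds 88 to the end: s(k+1) = s(k)·88.
Applying this once more to b8888:

b888888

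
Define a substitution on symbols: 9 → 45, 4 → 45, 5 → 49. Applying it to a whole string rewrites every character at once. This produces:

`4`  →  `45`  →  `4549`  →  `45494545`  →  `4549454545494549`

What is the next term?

45494545454945494549454545494545

Applying the rule to each of the 16 symbols of 4549454545494549 gives the pieces 45 49 45 45 45 49 45 49 45 49 45 45 45 49 45 45, which concatenate to the answer.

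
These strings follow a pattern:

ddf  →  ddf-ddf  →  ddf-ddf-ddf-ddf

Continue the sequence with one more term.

ddf-ddf-ddf-ddf-ddf-ddf-ddf-ddf

s(k+1) = s(k)·-·s(k) — each term doubles the last with '-' between the halves.
One more doubling of ddf-ddf-ddf-ddf gives the answer.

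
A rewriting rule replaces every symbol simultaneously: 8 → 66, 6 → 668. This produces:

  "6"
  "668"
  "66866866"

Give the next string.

6686686666866866668668

Rewriting each symbol of 66866866: 6→668, 6→668, 8→66, 6→668, 6→668, 8→66, 6→668, 6→668, which concatenates to 668 668 66 668 668 66 668 668.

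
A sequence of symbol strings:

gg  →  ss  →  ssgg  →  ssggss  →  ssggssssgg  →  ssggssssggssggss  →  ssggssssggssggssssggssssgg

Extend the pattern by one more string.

ssggssssggssggssssggssssggssggssssggssggss

Each term (from the third on) is the previous term followed by the one before it: term 3 = ss·gg = ssgg.
Continuing: ssggssssggssggssssggssssgg · ssggssssggssggss gives term 8.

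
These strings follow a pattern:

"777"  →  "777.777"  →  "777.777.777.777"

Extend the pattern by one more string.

Every step duplicates the string with '.' between the halves.
Doubling 777.777.777.777 with '.' between the halves:

777.777.777.777.777.777.777.777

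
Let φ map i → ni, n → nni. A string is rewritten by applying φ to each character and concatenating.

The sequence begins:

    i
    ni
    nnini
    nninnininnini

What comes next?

Applying the rule to each of the 13 symbols of nninnininnini gives the pieces nni nni ni nni nni ni nni ni nni nni ni nni ni, which concatenate to the answer.

nninnininninnininnininninnininnini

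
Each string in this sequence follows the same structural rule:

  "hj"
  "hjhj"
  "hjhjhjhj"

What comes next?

s(k+1) = s(k)·s(k) — each term doubles the last.
Doubling hjhjhjhj:

hjhjhjhjhjhjhjhj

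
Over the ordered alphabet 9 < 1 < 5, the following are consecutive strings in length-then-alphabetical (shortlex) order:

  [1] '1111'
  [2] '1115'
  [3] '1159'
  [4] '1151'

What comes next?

1155

Treat 1151 as a base-3 numeral over the given alphabet and add one, carrying through any trailing 5's.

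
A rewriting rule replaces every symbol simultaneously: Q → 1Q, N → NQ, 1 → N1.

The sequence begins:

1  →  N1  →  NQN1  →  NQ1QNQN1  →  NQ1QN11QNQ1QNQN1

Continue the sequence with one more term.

NQ1QN11QNQN1N11QNQ1QN11QNQ1QNQN1

Applying the rule to each of the 16 symbols of NQ1QN11QNQ1QNQN1 gives the pieces NQ 1Q N1 1Q NQ N1 N1 1Q NQ 1Q N1 1Q NQ 1Q NQ N1, which concatenate to the answer.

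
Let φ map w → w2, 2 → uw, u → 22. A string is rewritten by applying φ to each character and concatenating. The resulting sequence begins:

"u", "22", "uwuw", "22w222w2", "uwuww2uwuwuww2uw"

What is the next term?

φ(uwuww2uwuwuww2uw) expands symbol-by-symbol to 22 w2 22 w2 w2 uw 22 w2 22 w2 22 w2 w2 uw 22 w2; joining the 16 pieces gives the next term.

22w222w2w2uw22w222w222w2w2uw22w2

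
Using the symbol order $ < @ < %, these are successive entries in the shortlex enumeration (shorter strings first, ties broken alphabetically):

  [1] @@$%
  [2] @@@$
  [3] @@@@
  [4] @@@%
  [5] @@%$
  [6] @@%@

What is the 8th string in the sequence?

Continuing the enumeration 2 steps past @@%@: @@%@ → @@%% → (answer).

@%$$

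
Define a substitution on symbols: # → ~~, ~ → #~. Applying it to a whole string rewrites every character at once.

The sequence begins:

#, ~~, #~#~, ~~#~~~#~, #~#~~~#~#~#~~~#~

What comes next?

~~#~~~#~#~#~~~#~~~#~~~#~#~#~~~#~

φ(#~#~~~#~#~#~~~#~) expands symbol-by-symbol to ~~ #~ ~~ #~ #~ #~ ~~ #~ ~~ #~ ~~ #~ #~ #~ ~~ #~; joining the 16 pieces gives the next term.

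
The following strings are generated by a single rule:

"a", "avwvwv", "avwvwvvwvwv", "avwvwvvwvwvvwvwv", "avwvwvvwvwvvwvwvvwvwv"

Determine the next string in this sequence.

avwvwvvwvwvvwvwvvwvwvvwvwv

Each term is the previous one with vwvwv appended.
So the next term is avwvwvvwvwvvwvwvvwvwv·vwvwv.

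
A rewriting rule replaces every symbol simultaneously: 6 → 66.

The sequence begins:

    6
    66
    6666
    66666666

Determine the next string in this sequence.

6666666666666666

Apply φ to 66666666 symbol by symbol: 6→66, 6→66, 6→66, 6→66, 6→66, 6→66, 6→66, 6→66; joined: 66 66 66 66 66 66 66 66.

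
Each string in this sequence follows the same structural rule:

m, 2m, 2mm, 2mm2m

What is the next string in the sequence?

Each term (from the third on) is the previous term followed by the one before it: term 3 = 2m·m = 2mm.
The next term joins 2mm2m and 2mm.

2mm2m2mm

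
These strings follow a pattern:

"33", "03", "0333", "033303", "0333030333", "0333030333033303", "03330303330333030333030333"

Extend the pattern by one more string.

033303033303330303330303330333030333033303

From term 3 onward, concatenate the last term with the second-to-last: 03·33 = 0333, 0333·03 = 033303, …
The next term joins 03330303330333030333030333 and 0333030333033303.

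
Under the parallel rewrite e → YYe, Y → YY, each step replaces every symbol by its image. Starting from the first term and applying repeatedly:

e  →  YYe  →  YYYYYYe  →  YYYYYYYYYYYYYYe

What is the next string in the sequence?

Rewriting the 15 symbols of YYYYYYYYYYYYYYe one by one yields YY YY YY YY YY YY YY YY YY YY YY YY YY YY YYe; concatenated:

YYYYYYYYYYYYYYYYYYYYYYYYYYYYYYe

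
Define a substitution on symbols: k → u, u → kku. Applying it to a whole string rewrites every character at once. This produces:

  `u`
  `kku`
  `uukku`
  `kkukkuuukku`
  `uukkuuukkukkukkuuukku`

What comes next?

Rewriting the 21 symbols of uukkuuukkukkukkuuukku one by one yields kku kku u u kku kku kku u u kku u u kku u u kku kku kku u u kku; concatenated:

kkukkuuukkukkukkuuukkuuukkuuukkukkukkuuukku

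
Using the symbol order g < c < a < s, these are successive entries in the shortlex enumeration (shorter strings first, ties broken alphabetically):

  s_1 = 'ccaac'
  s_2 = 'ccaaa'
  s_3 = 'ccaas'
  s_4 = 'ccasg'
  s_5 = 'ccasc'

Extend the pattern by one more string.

The successor of ccasc increments the rightmost position that isn't already s and resets every position after it to g.

ccasa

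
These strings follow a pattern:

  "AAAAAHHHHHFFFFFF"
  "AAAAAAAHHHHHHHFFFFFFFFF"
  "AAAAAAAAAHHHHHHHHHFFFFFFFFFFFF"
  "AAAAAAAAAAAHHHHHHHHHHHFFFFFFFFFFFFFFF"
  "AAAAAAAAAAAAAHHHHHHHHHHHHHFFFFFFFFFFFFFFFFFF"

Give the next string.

Each string has the form A^{2n+1} H^{2n+1} F^{3n}, where the shown terms are n = 2, 3, 4, 5, 6.
At n = 7 the blocks have lengths 15, 15, 21.

AAAAAAAAAAAAAAAHHHHHHHHHHHHHHHFFFFFFFFFFFFFFFFFFFFF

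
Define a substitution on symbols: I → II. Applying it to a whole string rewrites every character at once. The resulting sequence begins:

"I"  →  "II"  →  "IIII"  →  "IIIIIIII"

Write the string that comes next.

IIIIIIIIIIIIIIII

Expanding IIIIIIII: I→II, I→II, I→II, I→II, I→II, I→II, I→II, I→II. Concatenated: II II II II II II II II.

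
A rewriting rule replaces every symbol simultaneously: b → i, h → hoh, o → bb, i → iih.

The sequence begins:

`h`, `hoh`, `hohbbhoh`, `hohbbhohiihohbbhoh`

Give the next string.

Rewriting the 18 symbols of hohbbhohiihohbbhoh one by one yields hoh bb hoh i i hoh bb hoh iih iih hoh bb hoh i i hoh bb hoh; concatenated:

hohbbhohiihohbbhohiihiihhohbbhohiihohbbhoh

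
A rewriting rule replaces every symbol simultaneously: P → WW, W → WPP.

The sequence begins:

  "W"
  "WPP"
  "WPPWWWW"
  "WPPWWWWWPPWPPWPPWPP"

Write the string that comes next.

Applying the rule to each of the 19 symbols of WPPWWWWWPPWPPWPPWPP gives the pieces WPP WW WW WPP WPP WPP WPP WPP WW WW WPP WW WW WPP WW WW WPP WW WW, which concatenate to the answer.

WPPWWWWWPPWPPWPPWPPWPPWWWWWPPWWWWWPPWWWWWPPWWWW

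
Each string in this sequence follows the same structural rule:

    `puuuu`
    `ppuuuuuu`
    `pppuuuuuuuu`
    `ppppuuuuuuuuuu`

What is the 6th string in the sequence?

Term n consists of n p's, followed by 2n+2 u's (n = 1, 2, …).
At n = 6 the blocks have lengths 6, 14.

ppppppuuuuuuuuuuuuuu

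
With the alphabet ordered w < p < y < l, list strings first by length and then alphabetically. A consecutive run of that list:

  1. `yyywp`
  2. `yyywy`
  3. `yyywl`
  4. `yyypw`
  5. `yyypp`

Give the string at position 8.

yyyyw

Advancing 3 positions from yyypp through yyypp → yyypy → yyypl reaches term 8.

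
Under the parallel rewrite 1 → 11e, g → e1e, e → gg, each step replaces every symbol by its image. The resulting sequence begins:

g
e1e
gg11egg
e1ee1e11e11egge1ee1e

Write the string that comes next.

Rewriting the 20 symbols of e1ee1e11e11egge1ee1e one by one yields gg 11e gg gg 11e gg 11e 11e gg 11e 11e gg e1e e1e gg 11e gg gg 11e gg; concatenated:

gg11egggg11egg11e11egg11e11egge1ee1egg11egggg11egg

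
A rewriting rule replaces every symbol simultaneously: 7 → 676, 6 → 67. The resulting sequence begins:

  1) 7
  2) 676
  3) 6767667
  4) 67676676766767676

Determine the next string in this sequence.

67676676766767676676766767676676766767667

φ(67676676766767676) expands symbol-by-symbol to 67 676 67 676 67 67 676 67 676 67 67 676 67 676 67 676 67; joining the 17 pieces gives the next term.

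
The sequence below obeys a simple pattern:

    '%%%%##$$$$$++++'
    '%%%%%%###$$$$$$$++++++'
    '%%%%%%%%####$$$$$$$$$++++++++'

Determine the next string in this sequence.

Term n consists of 2n %'s, followed by n #'s, followed by 2n+1 $'s, followed by 2n +'s, where the shown terms are n = 2, 3, 4.
For the next term, n = 5, so the run lengths are 10, 5, 11, 10.

%%%%%%%%%%#####$$$$$$$$$$$++++++++++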